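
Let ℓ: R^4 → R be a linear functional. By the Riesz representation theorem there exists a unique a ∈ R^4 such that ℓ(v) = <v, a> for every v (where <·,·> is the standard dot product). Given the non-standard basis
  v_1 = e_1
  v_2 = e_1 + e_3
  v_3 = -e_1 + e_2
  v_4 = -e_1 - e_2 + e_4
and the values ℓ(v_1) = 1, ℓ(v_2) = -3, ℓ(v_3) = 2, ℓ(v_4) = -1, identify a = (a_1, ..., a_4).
a = (1, 3, -4, 3)

Write a = (a_1, ..., a_4) in the standard basis. For each basis vector v_i, ℓ(v_i) = <v_i, a> is a linear equation in the a_j's. Collect the n equations into a matrix system V a = ℓ, where row i of V is v_i (expressed in the standard basis). Since V is invertible (lower-triangular with 1s on the diagonal, up to permutation), solve by back-substitution:
  V =
[[1, 0, 0, 0],
 [1, 0, 1, 0],
 [-1, 1, 0, 0],
 [-1, -1, 0, 1]]
  V a = (1, -3, 2, -1)
Solving gives a = (1, 3, -4, 3).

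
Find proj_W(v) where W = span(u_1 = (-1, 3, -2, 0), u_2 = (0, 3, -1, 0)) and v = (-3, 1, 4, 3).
proj_W(v) = (9/19, -3/19, 10/19, 0)

Set up U = [u_1 | ... | u_2] ∈ R^(4×2). The projector onto W = col(U) is P = U (U^T U)^(-1) U^T.
Compute U^T U =
  [14, 11]
  [11, 10],
and U^T v = (-2, -1).
Solve U^T U · c = U^T v for the coefficients: c = (-9/19, 8/19). The projection is proj_W(v) = U c.
Check: (v - proj_W(v)) · u_1 = 0  (should be 0).
Check: (v - proj_W(v)) · u_2 = 0  (should be 0).
Result: proj_W(v) = (9/19, -3/19, 10/19, 0).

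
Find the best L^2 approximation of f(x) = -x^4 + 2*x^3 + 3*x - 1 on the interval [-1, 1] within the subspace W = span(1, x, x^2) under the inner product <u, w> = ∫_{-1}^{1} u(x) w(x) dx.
g(x) = -6*x^2/7 + 21*x/5 - 32/35

The best approximation g ∈ W is the orthogonal projection of f onto W. Writing g = a_0 + a_1 x + a_2 x^2, the coefficients solve the normal equations G · a = b where
  G_{ij} = <φ_i, φ_j> and b_i = <f, φ_i>, with φ_0 = 1, φ_1 = x, φ_2 = x^2.
G =
  [2, 0, 2/3]
  [0, 2/3, 0]
  [2/3, 0, 2/5],
b = (-12/5, 14/5, -20/21).
Solving gives a_0 = -32/35, a_1 = 21/5, a_2 = -6/7, so
  g(x) = -6*x^2/7 + 21*x/5 - 32/35.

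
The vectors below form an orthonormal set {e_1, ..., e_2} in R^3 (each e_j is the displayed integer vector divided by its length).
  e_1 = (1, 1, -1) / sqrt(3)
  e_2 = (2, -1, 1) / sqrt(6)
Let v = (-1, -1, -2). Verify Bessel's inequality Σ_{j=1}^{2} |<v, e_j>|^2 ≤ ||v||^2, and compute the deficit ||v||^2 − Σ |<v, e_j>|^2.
Σ |<v, e_j>|^2 = 3/2; ||v||^2 = 6; deficit = 9/2

Write each e_j = u_j / sqrt(<u_j, u_j>) where u_j is the displayed integer vector. Then <v, e_j> = <v, u_j> / sqrt(<u_j, u_j>), so |<v, e_j>|^2 = <v, u_j>^2 / <u_j, u_j>.
Coefficients: <v, e_1> = 0/sqrt(3), <v, e_2> = -3/sqrt(6).
Square and sum: Σ |<v, e_j>|^2 = 3/2.
Compute ||v||^2 = v·v = 6.
Deficit = 6 − 3/2 = 9/2 ≥ 0, confirming Bessel's inequality. (The deficit equals ||v − Σ <v,e_j> e_j||^2, the squared distance from v to span{e_j}.)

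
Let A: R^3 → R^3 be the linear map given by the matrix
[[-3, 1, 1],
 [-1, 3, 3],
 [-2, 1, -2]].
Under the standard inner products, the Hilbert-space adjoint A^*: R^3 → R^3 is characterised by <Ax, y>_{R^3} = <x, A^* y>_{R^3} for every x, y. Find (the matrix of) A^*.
A^* = A^T =
[[-3, -1, -2],
 [1, 3, 1],
 [1, 3, -2]]

For real matrices with standard dot products, the defining identity <Ax, y> = <x, A^* y> gives (Ax)^T y = x^T (A^*) y, i.e. x^T A^T y = x^T (A^*) y. Since this holds for all x, y, we must have A^* = A^T. Therefore
A^* =
[[-3, -1, -2],
 [1, 3, 1],
 [1, 3, -2]].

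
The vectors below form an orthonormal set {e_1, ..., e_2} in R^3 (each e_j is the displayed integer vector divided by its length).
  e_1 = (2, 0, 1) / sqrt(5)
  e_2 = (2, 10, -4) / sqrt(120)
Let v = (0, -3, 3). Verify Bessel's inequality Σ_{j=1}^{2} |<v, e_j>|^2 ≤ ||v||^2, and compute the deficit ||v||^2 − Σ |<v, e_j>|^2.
Σ |<v, e_j>|^2 = 33/2; ||v||^2 = 18; deficit = 3/2

Write each e_j = u_j / sqrt(<u_j, u_j>) where u_j is the displayed integer vector. Then <v, e_j> = <v, u_j> / sqrt(<u_j, u_j>), so |<v, e_j>|^2 = <v, u_j>^2 / <u_j, u_j>.
Coefficients: <v, e_1> = 3/sqrt(5), <v, e_2> = -42/sqrt(120).
Square and sum: Σ |<v, e_j>|^2 = 33/2.
Compute ||v||^2 = v·v = 18.
Deficit = 18 − 33/2 = 3/2 ≥ 0, confirming Bessel's inequality. (The deficit equals ||v − Σ <v,e_j> e_j||^2, the squared distance from v to span{e_j}.)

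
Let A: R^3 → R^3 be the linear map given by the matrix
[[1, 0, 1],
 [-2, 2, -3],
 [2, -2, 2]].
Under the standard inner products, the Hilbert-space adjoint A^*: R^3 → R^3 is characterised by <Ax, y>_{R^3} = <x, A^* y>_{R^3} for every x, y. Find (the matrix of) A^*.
A^* = A^T =
[[1, -2, 2],
 [0, 2, -2],
 [1, -3, 2]]

For real matrices with standard dot products, the defining identity <Ax, y> = <x, A^* y> gives (Ax)^T y = x^T (A^*) y, i.e. x^T A^T y = x^T (A^*) y. Since this holds for all x, y, we must have A^* = A^T. Therefore
A^* =
[[1, -2, 2],
 [0, 2, -2],
 [1, -3, 2]].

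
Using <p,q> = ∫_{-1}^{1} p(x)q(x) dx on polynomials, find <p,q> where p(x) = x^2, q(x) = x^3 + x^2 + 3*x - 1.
<p,q> = -4/15

Expand the product: p(x)·q(x) = x^5 + x^4 + 3*x^3 - x^2.
∫_{-1}^{1} of each monomial x^k gives [2/(k+1) if k even, 0 if k odd]. Integrating term-by-term (or equivalently evaluating the antiderivative F(x) = x^6/6 + x^5/5 + 3*x^4/4 - x^3/3 at the endpoints):
  F(1) − F(−1) = 47/60 − (21/20) = -4/15.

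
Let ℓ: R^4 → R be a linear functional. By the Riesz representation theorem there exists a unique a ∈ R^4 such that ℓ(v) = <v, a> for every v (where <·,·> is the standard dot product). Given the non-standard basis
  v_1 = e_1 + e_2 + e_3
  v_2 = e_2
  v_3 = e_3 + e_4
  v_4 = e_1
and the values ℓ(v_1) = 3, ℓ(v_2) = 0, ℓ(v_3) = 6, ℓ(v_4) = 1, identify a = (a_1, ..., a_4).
a = (1, 0, 2, 4)

Write a = (a_1, ..., a_4) in the standard basis. For each basis vector v_i, ℓ(v_i) = <v_i, a> is a linear equation in the a_j's. Collect the n equations into a matrix system V a = ℓ, where row i of V is v_i (expressed in the standard basis). Since V is invertible (lower-triangular with 1s on the diagonal, up to permutation), solve by back-substitution:
  V =
[[1, 1, 1, 0],
 [0, 1, 0, 0],
 [0, 0, 1, 1],
 [1, 0, 0, 0]]
  V a = (3, 0, 6, 1)
Solving gives a = (1, 0, 2, 4).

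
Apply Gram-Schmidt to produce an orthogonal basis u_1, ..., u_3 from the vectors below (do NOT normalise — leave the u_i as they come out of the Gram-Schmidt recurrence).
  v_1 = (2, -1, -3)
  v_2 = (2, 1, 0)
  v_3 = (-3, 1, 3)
Orthogonal basis:
  u_1 = (2, -1, -3)
  u_2 = (11/7, 17/14, 9/14)
  u_3 = (-9/61, 18/61, -12/61)

Apply the Gram-Schmidt recurrence
  u_1 = v_1
  u_i = v_i − Σ_{j<i} ((v_i · u_j) / (u_j · u_j)) · u_j.

Step by step this gives:
  u_1 = (2, -1, -3)
  u_2 = (11/7, 17/14, 9/14)
  u_3 = (-9/61, 18/61, -12/61)

Orthogonality check:
  u_2 · u_1 = 0 (should be 0)
  u_3 · u_1 = 0 (should be 0)
  u_3 · u_2 = 0 (should be 0)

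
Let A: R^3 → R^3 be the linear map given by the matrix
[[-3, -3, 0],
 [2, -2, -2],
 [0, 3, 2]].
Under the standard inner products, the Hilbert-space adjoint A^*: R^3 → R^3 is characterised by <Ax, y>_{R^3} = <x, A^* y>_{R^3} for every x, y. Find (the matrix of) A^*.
A^* = A^T =
[[-3, 2, 0],
 [-3, -2, 3],
 [0, -2, 2]]

For real matrices with standard dot products, the defining identity <Ax, y> = <x, A^* y> gives (Ax)^T y = x^T (A^*) y, i.e. x^T A^T y = x^T (A^*) y. Since this holds for all x, y, we must have A^* = A^T. Therefore
A^* =
[[-3, 2, 0],
 [-3, -2, 3],
 [0, -2, 2]].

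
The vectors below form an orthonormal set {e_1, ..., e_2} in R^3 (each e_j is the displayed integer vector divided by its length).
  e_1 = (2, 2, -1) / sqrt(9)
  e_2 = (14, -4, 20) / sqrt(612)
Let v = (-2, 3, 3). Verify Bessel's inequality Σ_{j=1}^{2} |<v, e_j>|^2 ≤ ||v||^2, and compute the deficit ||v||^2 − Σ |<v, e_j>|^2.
Σ |<v, e_j>|^2 = 13/17; ||v||^2 = 22; deficit = 361/17

Write each e_j = u_j / sqrt(<u_j, u_j>) where u_j is the displayed integer vector. Then <v, e_j> = <v, u_j> / sqrt(<u_j, u_j>), so |<v, e_j>|^2 = <v, u_j>^2 / <u_j, u_j>.
Coefficients: <v, e_1> = -1/sqrt(9), <v, e_2> = 20/sqrt(612).
Square and sum: Σ |<v, e_j>|^2 = 13/17.
Compute ||v||^2 = v·v = 22.
Deficit = 22 − 13/17 = 361/17 ≥ 0, confirming Bessel's inequality. (The deficit equals ||v − Σ <v,e_j> e_j||^2, the squared distance from v to span{e_j}.)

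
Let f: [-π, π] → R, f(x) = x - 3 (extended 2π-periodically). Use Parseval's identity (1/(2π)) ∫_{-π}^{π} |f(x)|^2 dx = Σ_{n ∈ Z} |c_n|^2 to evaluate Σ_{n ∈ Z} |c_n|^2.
Σ |c_n|^2 = π^2/3 + 9

Expand and integrate term by term over [-π, π]:
  ∫ (x)^2 dx = 1·(2π^3/3); ∫ 2·1·(-3)·x dx = 0 (odd integrand); ∫ (-3)^2 dx = 9·2π.
So (1/(2π)) ∫_{-π}^{π} (x - 3)^2 dx = 1π^2/3 + 9 = π^2/3 + 9.
Parseval ⇒ Σ |c_n|^2 = π^2/3 + 9.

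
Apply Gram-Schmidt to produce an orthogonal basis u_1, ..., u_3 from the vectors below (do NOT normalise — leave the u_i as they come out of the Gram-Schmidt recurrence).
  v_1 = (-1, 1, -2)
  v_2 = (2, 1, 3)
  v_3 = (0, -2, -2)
Orthogonal basis:
  u_1 = (-1, 1, -2)
  u_2 = (5/6, 13/6, 2/3)
  u_3 = (8/7, -8/35, -24/35)

Apply the Gram-Schmidt recurrence
  u_1 = v_1
  u_i = v_i − Σ_{j<i} ((v_i · u_j) / (u_j · u_j)) · u_j.

Step by step this gives:
  u_1 = (-1, 1, -2)
  u_2 = (5/6, 13/6, 2/3)
  u_3 = (8/7, -8/35, -24/35)

Orthogonality check:
  u_2 · u_1 = 0 (should be 0)
  u_3 · u_1 = 0 (should be 0)
  u_3 · u_2 = 0 (should be 0)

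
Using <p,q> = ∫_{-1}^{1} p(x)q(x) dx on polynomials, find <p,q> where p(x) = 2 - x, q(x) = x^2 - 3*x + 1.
<p,q> = 22/3

Expand the product: p(x)·q(x) = -x^3 + 5*x^2 - 7*x + 2.
∫_{-1}^{1} of each monomial x^k gives [2/(k+1) if k even, 0 if k odd]. Integrating term-by-term (or equivalently evaluating the antiderivative F(x) = -x^4/4 + 5*x^3/3 - 7*x^2/2 + 2*x at the endpoints):
  F(1) − F(−1) = -1/12 − (-89/12) = 22/3.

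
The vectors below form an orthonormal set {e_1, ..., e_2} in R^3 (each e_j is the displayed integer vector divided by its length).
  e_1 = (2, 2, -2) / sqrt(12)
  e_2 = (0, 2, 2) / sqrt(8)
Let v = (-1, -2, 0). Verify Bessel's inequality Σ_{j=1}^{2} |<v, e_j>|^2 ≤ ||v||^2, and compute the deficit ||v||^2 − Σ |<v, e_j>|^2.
Σ |<v, e_j>|^2 = 5; ||v||^2 = 5; deficit = 0

Write each e_j = u_j / sqrt(<u_j, u_j>) where u_j is the displayed integer vector. Then <v, e_j> = <v, u_j> / sqrt(<u_j, u_j>), so |<v, e_j>|^2 = <v, u_j>^2 / <u_j, u_j>.
Coefficients: <v, e_1> = -6/sqrt(12), <v, e_2> = -4/sqrt(8).
Square and sum: Σ |<v, e_j>|^2 = 5.
Compute ||v||^2 = v·v = 5.
Deficit = 5 − 5 = 0 ≥ 0, confirming Bessel's inequality. (The deficit equals ||v − Σ <v,e_j> e_j||^2, the squared distance from v to span{e_j}.)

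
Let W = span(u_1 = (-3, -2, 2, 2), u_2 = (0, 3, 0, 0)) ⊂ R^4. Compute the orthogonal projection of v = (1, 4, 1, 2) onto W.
proj_W(v) = (-9/17, 4, 6/17, 6/17)

Set up U = [u_1 | ... | u_2] ∈ R^(4×2). The projector onto W = col(U) is P = U (U^T U)^(-1) U^T.
Compute U^T U =
  [21, -6]
  [-6, 9],
and U^T v = (-5, 12).
Solve U^T U · c = U^T v for the coefficients: c = (3/17, 74/51). The projection is proj_W(v) = U c.
Check: (v - proj_W(v)) · u_1 = 0  (should be 0).
Check: (v - proj_W(v)) · u_2 = 0  (should be 0).
Result: proj_W(v) = (-9/17, 4, 6/17, 6/17).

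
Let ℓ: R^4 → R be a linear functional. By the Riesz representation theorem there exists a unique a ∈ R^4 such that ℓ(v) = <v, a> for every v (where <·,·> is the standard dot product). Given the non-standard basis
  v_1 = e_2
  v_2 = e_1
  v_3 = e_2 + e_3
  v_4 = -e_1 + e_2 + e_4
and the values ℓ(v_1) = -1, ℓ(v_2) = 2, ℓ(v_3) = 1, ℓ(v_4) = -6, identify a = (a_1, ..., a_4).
a = (2, -1, 2, -3)

Write a = (a_1, ..., a_4) in the standard basis. For each basis vector v_i, ℓ(v_i) = <v_i, a> is a linear equation in the a_j's. Collect the n equations into a matrix system V a = ℓ, where row i of V is v_i (expressed in the standard basis). Since V is invertible (lower-triangular with 1s on the diagonal, up to permutation), solve by back-substitution:
  V =
[[0, 1, 0, 0],
 [1, 0, 0, 0],
 [0, 1, 1, 0],
 [-1, 1, 0, 1]]
  V a = (-1, 2, 1, -6)
Solving gives a = (2, -1, 2, -3).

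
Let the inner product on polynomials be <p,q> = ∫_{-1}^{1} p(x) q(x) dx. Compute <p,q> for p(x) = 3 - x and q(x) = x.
<p,q> = -2/3

Expand the product: p(x)·q(x) = -x^2 + 3*x.
∫_{-1}^{1} of each monomial x^k gives [2/(k+1) if k even, 0 if k odd]. Integrating term-by-term (or equivalently evaluating the antiderivative F(x) = -x^3/3 + 3*x^2/2 at the endpoints):
  F(1) − F(−1) = 7/6 − (11/6) = -2/3.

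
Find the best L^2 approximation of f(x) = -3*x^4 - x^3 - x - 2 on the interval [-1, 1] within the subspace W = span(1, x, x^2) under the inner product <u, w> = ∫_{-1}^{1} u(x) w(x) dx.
g(x) = -18*x^2/7 - 8*x/5 - 61/35

The best approximation g ∈ W is the orthogonal projection of f onto W. Writing g = a_0 + a_1 x + a_2 x^2, the coefficients solve the normal equations G · a = b where
  G_{ij} = <φ_i, φ_j> and b_i = <f, φ_i>, with φ_0 = 1, φ_1 = x, φ_2 = x^2.
G =
  [2, 0, 2/3]
  [0, 2/3, 0]
  [2/3, 0, 2/5],
b = (-26/5, -16/15, -46/21).
Solving gives a_0 = -61/35, a_1 = -8/5, a_2 = -18/7, so
  g(x) = -18*x^2/7 - 8*x/5 - 61/35.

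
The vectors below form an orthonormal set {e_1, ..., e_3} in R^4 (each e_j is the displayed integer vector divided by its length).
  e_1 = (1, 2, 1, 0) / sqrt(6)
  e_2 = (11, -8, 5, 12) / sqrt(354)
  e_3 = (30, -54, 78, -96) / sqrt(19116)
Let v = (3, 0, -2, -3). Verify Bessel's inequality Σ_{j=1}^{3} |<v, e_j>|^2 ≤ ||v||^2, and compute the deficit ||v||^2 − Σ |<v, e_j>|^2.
Σ |<v, e_j>|^2 = 29/9; ||v||^2 = 22; deficit = 169/9

Write each e_j = u_j / sqrt(<u_j, u_j>) where u_j is the displayed integer vector. Then <v, e_j> = <v, u_j> / sqrt(<u_j, u_j>), so |<v, e_j>|^2 = <v, u_j>^2 / <u_j, u_j>.
Coefficients: <v, e_1> = 1/sqrt(6), <v, e_2> = -13/sqrt(354), <v, e_3> = 222/sqrt(19116).
Square and sum: Σ |<v, e_j>|^2 = 29/9.
Compute ||v||^2 = v·v = 22.
Deficit = 22 − 29/9 = 169/9 ≥ 0, confirming Bessel's inequality. (The deficit equals ||v − Σ <v,e_j> e_j||^2, the squared distance from v to span{e_j}.)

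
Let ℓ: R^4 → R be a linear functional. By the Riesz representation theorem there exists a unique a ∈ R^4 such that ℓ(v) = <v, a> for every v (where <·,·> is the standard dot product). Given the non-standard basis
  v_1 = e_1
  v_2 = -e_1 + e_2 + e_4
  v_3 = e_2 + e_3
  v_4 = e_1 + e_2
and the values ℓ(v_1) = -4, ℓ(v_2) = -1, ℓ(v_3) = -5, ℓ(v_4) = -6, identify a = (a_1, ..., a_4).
a = (-4, -2, -3, -3)

Write a = (a_1, ..., a_4) in the standard basis. For each basis vector v_i, ℓ(v_i) = <v_i, a> is a linear equation in the a_j's. Collect the n equations into a matrix system V a = ℓ, where row i of V is v_i (expressed in the standard basis). Since V is invertible (lower-triangular with 1s on the diagonal, up to permutation), solve by back-substitution:
  V =
[[1, 0, 0, 0],
 [-1, 1, 0, 1],
 [0, 1, 1, 0],
 [1, 1, 0, 0]]
  V a = (-4, -1, -5, -6)
Solving gives a = (-4, -2, -3, -3).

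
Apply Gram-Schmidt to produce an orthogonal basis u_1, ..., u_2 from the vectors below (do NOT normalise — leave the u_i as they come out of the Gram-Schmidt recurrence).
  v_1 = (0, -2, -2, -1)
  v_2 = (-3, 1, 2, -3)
Orthogonal basis:
  u_1 = (0, -2, -2, -1)
  u_2 = (-3, 1/3, 4/3, -10/3)

Apply the Gram-Schmidt recurrence
  u_1 = v_1
  u_i = v_i − Σ_{j<i} ((v_i · u_j) / (u_j · u_j)) · u_j.

Step by step this gives:
  u_1 = (0, -2, -2, -1)
  u_2 = (-3, 1/3, 4/3, -10/3)

Orthogonality check:
  u_2 · u_1 = 0 (should be 0)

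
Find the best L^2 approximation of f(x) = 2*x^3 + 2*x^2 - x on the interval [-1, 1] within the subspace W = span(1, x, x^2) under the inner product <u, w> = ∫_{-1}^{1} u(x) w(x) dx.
g(x) = 2*x^2 + x/5

The best approximation g ∈ W is the orthogonal projection of f onto W. Writing g = a_0 + a_1 x + a_2 x^2, the coefficients solve the normal equations G · a = b where
  G_{ij} = <φ_i, φ_j> and b_i = <f, φ_i>, with φ_0 = 1, φ_1 = x, φ_2 = x^2.
G =
  [2, 0, 2/3]
  [0, 2/3, 0]
  [2/3, 0, 2/5],
b = (4/3, 2/15, 4/5).
Solving gives a_0 = 0, a_1 = 1/5, a_2 = 2, so
  g(x) = 2*x^2 + x/5.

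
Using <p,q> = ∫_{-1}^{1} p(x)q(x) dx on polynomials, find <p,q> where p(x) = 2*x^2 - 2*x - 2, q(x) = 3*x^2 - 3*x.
<p,q> = 12/5

Expand the product: p(x)·q(x) = 6*x^4 - 12*x^3 + 6*x.
∫_{-1}^{1} of each monomial x^k gives [2/(k+1) if k even, 0 if k odd]. Integrating term-by-term (or equivalently evaluating the antiderivative F(x) = 6*x^5/5 - 3*x^4 + 3*x^2 at the endpoints):
  F(1) − F(−1) = 6/5 − (-6/5) = 12/5.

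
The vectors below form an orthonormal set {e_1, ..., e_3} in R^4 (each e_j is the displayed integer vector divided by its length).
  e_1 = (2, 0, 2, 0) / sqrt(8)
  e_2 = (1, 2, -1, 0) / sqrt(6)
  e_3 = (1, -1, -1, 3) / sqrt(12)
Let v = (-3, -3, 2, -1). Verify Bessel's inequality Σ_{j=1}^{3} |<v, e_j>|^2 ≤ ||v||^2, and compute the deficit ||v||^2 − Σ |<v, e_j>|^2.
Σ |<v, e_j>|^2 = 91/4; ||v||^2 = 23; deficit = 1/4

Write each e_j = u_j / sqrt(<u_j, u_j>) where u_j is the displayed integer vector. Then <v, e_j> = <v, u_j> / sqrt(<u_j, u_j>), so |<v, e_j>|^2 = <v, u_j>^2 / <u_j, u_j>.
Coefficients: <v, e_1> = -2/sqrt(8), <v, e_2> = -11/sqrt(6), <v, e_3> = -5/sqrt(12).
Square and sum: Σ |<v, e_j>|^2 = 91/4.
Compute ||v||^2 = v·v = 23.
Deficit = 23 − 91/4 = 1/4 ≥ 0, confirming Bessel's inequality. (The deficit equals ||v − Σ <v,e_j> e_j||^2, the squared distance from v to span{e_j}.)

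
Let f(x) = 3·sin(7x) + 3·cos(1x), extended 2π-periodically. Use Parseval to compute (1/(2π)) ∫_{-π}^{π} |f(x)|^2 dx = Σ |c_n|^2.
Σ |c_n|^2 = 9

Expand |f|^2 and use orthogonality of {sin(nx), cos(mx)} on [-π, π]:
  ∫_{-π}^{π} sin(nx)^2 dx = π, ∫ cos(mx)^2 dx = π, and cross terms integrate to 0.
So ∫_{-π}^{π} f(x)^2 dx = 3^2 · π + 3^2 · π = (9 + 9)π.
Divide by 2π: (9 + 9)/2 = 9.
By Parseval, this equals Σ |c_n|^2.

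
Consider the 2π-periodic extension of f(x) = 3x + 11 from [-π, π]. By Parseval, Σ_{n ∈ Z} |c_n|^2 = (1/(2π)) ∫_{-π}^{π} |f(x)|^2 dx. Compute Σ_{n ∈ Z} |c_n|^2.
Σ |c_n|^2 = 3π^2 + 121

Expand and integrate term by term over [-π, π]:
  ∫ (3x)^2 dx = 9·(2π^3/3); ∫ 2·3·(11)·x dx = 0 (odd integrand); ∫ 11^2 dx = 121·2π.
So (1/(2π)) ∫_{-π}^{π} (3x + 11)^2 dx = 9π^2/3 + 121 = 3π^2 + 121.
Parseval ⇒ Σ |c_n|^2 = 3π^2 + 121.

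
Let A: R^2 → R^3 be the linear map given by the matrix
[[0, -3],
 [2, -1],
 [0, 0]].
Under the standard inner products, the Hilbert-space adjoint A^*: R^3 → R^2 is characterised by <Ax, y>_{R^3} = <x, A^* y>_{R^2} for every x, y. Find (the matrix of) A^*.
A^* = A^T =
[[0, 2, 0],
 [-3, -1, 0]]

For real matrices with standard dot products, the defining identity <Ax, y> = <x, A^* y> gives (Ax)^T y = x^T (A^*) y, i.e. x^T A^T y = x^T (A^*) y. Since this holds for all x, y, we must have A^* = A^T. Therefore
A^* =
[[0, 2, 0],
 [-3, -1, 0]].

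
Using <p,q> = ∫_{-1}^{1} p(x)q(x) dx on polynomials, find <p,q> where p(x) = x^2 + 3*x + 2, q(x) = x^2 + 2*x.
<p,q> = 86/15

Expand the product: p(x)·q(x) = x^4 + 5*x^3 + 8*x^2 + 4*x.
∫_{-1}^{1} of each monomial x^k gives [2/(k+1) if k even, 0 if k odd]. Integrating term-by-term (or equivalently evaluating the antiderivative F(x) = x^5/5 + 5*x^4/4 + 8*x^3/3 + 2*x^2 at the endpoints):
  F(1) − F(−1) = 367/60 − (23/60) = 86/15.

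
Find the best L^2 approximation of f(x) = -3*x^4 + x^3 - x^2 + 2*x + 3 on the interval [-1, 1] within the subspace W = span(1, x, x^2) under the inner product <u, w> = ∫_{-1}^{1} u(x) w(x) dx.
g(x) = -25*x^2/7 + 13*x/5 + 114/35

The best approximation g ∈ W is the orthogonal projection of f onto W. Writing g = a_0 + a_1 x + a_2 x^2, the coefficients solve the normal equations G · a = b where
  G_{ij} = <φ_i, φ_j> and b_i = <f, φ_i>, with φ_0 = 1, φ_1 = x, φ_2 = x^2.
G =
  [2, 0, 2/3]
  [0, 2/3, 0]
  [2/3, 0, 2/5],
b = (62/15, 26/15, 26/35).
Solving gives a_0 = 114/35, a_1 = 13/5, a_2 = -25/7, so
  g(x) = -25*x^2/7 + 13*x/5 + 114/35.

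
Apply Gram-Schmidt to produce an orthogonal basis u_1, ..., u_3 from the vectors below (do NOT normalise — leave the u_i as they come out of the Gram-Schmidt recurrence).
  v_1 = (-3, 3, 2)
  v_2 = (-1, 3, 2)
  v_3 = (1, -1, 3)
Orthogonal basis:
  u_1 = (-3, 3, 2)
  u_2 = (13/11, 9/11, 6/11)
  u_3 = (0, -22/13, 33/13)

Apply the Gram-Schmidt recurrence
  u_1 = v_1
  u_i = v_i − Σ_{j<i} ((v_i · u_j) / (u_j · u_j)) · u_j.

Step by step this gives:
  u_1 = (-3, 3, 2)
  u_2 = (13/11, 9/11, 6/11)
  u_3 = (0, -22/13, 33/13)

Orthogonality check:
  u_2 · u_1 = 0 (should be 0)
  u_3 · u_1 = 0 (should be 0)
  u_3 · u_2 = 0 (should be 0)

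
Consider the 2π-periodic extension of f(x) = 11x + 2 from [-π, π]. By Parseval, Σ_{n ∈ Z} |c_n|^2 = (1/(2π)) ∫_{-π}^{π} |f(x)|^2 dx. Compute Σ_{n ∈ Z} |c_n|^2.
Σ |c_n|^2 = 121π^2/3 + 4

Expand and integrate term by term over [-π, π]:
  ∫ (11x)^2 dx = 121·(2π^3/3); ∫ 2·11·(2)·x dx = 0 (odd integrand); ∫ 2^2 dx = 4·2π.
So (1/(2π)) ∫_{-π}^{π} (11x + 2)^2 dx = 121π^2/3 + 4 = 121π^2/3 + 4.
Parseval ⇒ Σ |c_n|^2 = 121π^2/3 + 4.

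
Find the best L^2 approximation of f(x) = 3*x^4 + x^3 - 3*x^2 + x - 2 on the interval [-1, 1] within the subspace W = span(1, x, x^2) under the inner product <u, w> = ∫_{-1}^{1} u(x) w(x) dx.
g(x) = -3*x^2/7 + 8*x/5 - 79/35

The best approximation g ∈ W is the orthogonal projection of f onto W. Writing g = a_0 + a_1 x + a_2 x^2, the coefficients solve the normal equations G · a = b where
  G_{ij} = <φ_i, φ_j> and b_i = <f, φ_i>, with φ_0 = 1, φ_1 = x, φ_2 = x^2.
G =
  [2, 0, 2/3]
  [0, 2/3, 0]
  [2/3, 0, 2/5],
b = (-24/5, 16/15, -176/105).
Solving gives a_0 = -79/35, a_1 = 8/5, a_2 = -3/7, so
  g(x) = -3*x^2/7 + 8*x/5 - 79/35.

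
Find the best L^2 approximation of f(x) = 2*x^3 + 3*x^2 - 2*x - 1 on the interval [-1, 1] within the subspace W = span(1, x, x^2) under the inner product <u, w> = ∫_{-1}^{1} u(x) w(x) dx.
g(x) = 3*x^2 - 4*x/5 - 1

The best approximation g ∈ W is the orthogonal projection of f onto W. Writing g = a_0 + a_1 x + a_2 x^2, the coefficients solve the normal equations G · a = b where
  G_{ij} = <φ_i, φ_j> and b_i = <f, φ_i>, with φ_0 = 1, φ_1 = x, φ_2 = x^2.
G =
  [2, 0, 2/3]
  [0, 2/3, 0]
  [2/3, 0, 2/5],
b = (0, -8/15, 8/15).
Solving gives a_0 = -1, a_1 = -4/5, a_2 = 3, so
  g(x) = 3*x^2 - 4*x/5 - 1.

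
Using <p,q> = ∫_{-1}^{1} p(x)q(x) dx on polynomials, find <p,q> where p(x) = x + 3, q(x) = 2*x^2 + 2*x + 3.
<p,q> = 70/3

Expand the product: p(x)·q(x) = 2*x^3 + 8*x^2 + 9*x + 9.
∫_{-1}^{1} of each monomial x^k gives [2/(k+1) if k even, 0 if k odd]. Integrating term-by-term (or equivalently evaluating the antiderivative F(x) = x^4/2 + 8*x^3/3 + 9*x^2/2 + 9*x at the endpoints):
  F(1) − F(−1) = 50/3 − (-20/3) = 70/3.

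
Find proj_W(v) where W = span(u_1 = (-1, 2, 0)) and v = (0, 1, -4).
proj_W(v) = (-2/5, 4/5, 0)

Set up U = [u_1 | ... | u_1] ∈ R^(3×1). The projector onto W = col(U) is P = U (U^T U)^(-1) U^T.
Compute U^T U =
  [5],
and U^T v = (2).
Solve U^T U · c = U^T v for the coefficients: c = (2/5). The projection is proj_W(v) = U c.
Check: (v - proj_W(v)) · u_1 = 0  (should be 0).
Result: proj_W(v) = (-2/5, 4/5, 0).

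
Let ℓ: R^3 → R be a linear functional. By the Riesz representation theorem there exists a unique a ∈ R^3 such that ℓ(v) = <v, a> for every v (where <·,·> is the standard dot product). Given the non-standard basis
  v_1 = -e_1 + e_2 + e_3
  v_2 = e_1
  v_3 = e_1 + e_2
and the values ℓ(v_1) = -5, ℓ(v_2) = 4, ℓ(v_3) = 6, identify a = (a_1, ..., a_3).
a = (4, 2, -3)

Write a = (a_1, ..., a_3) in the standard basis. For each basis vector v_i, ℓ(v_i) = <v_i, a> is a linear equation in the a_j's. Collect the n equations into a matrix system V a = ℓ, where row i of V is v_i (expressed in the standard basis). Since V is invertible (lower-triangular with 1s on the diagonal, up to permutation), solve by back-substitution:
  V =
[[-1, 1, 1],
 [1, 0, 0],
 [1, 1, 0]]
  V a = (-5, 4, 6)
Solving gives a = (4, 2, -3).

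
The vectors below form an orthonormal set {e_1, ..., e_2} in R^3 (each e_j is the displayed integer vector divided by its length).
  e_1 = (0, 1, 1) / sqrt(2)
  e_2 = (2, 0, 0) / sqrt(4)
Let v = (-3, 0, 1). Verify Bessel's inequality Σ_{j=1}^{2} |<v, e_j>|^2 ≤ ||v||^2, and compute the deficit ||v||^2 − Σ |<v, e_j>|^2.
Σ |<v, e_j>|^2 = 19/2; ||v||^2 = 10; deficit = 1/2

Write each e_j = u_j / sqrt(<u_j, u_j>) where u_j is the displayed integer vector. Then <v, e_j> = <v, u_j> / sqrt(<u_j, u_j>), so |<v, e_j>|^2 = <v, u_j>^2 / <u_j, u_j>.
Coefficients: <v, e_1> = 1/sqrt(2), <v, e_2> = -6/sqrt(4).
Square and sum: Σ |<v, e_j>|^2 = 19/2.
Compute ||v||^2 = v·v = 10.
Deficit = 10 − 19/2 = 1/2 ≥ 0, confirming Bessel's inequality. (The deficit equals ||v − Σ <v,e_j> e_j||^2, the squared distance from v to span{e_j}.)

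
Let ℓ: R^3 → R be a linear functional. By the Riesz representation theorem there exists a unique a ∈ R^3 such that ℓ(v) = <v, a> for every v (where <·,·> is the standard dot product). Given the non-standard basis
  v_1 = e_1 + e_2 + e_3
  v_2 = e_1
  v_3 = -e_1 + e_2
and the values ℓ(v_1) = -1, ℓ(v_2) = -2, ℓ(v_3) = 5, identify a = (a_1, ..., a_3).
a = (-2, 3, -2)

Write a = (a_1, ..., a_3) in the standard basis. For each basis vector v_i, ℓ(v_i) = <v_i, a> is a linear equation in the a_j's. Collect the n equations into a matrix system V a = ℓ, where row i of V is v_i (expressed in the standard basis). Since V is invertible (lower-triangular with 1s on the diagonal, up to permutation), solve by back-substitution:
  V =
[[1, 1, 1],
 [1, 0, 0],
 [-1, 1, 0]]
  V a = (-1, -2, 5)
Solving gives a = (-2, 3, -2).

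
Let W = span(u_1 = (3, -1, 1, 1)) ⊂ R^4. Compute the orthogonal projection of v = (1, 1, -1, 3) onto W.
proj_W(v) = (1, -1/3, 1/3, 1/3)

Set up U = [u_1 | ... | u_1] ∈ R^(4×1). The projector onto W = col(U) is P = U (U^T U)^(-1) U^T.
Compute U^T U =
  [12],
and U^T v = (4).
Solve U^T U · c = U^T v for the coefficients: c = (1/3). The projection is proj_W(v) = U c.
Check: (v - proj_W(v)) · u_1 = 0  (should be 0).
Result: proj_W(v) = (1, -1/3, 1/3, 1/3).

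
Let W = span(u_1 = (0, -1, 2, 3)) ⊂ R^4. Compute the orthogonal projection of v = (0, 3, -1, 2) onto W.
proj_W(v) = (0, -1/14, 1/7, 3/14)

Set up U = [u_1 | ... | u_1] ∈ R^(4×1). The projector onto W = col(U) is P = U (U^T U)^(-1) U^T.
Compute U^T U =
  [14],
and U^T v = (1).
Solve U^T U · c = U^T v for the coefficients: c = (1/14). The projection is proj_W(v) = U c.
Check: (v - proj_W(v)) · u_1 = 0  (should be 0).
Result: proj_W(v) = (0, -1/14, 1/7, 3/14).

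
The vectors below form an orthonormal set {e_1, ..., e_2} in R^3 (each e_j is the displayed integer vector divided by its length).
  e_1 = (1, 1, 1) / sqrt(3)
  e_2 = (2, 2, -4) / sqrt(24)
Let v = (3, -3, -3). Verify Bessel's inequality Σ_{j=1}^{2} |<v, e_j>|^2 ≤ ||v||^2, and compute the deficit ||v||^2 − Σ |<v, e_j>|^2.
Σ |<v, e_j>|^2 = 9; ||v||^2 = 27; deficit = 18

Write each e_j = u_j / sqrt(<u_j, u_j>) where u_j is the displayed integer vector. Then <v, e_j> = <v, u_j> / sqrt(<u_j, u_j>), so |<v, e_j>|^2 = <v, u_j>^2 / <u_j, u_j>.
Coefficients: <v, e_1> = -3/sqrt(3), <v, e_2> = 12/sqrt(24).
Square and sum: Σ |<v, e_j>|^2 = 9.
Compute ||v||^2 = v·v = 27.
Deficit = 27 − 9 = 18 ≥ 0, confirming Bessel's inequality. (The deficit equals ||v − Σ <v,e_j> e_j||^2, the squared distance from v to span{e_j}.)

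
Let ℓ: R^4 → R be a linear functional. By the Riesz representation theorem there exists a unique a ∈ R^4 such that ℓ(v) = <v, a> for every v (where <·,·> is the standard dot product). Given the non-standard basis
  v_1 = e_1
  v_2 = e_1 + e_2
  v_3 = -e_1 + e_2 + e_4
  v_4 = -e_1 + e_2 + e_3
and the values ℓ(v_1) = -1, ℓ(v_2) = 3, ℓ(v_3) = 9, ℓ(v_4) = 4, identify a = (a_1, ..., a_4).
a = (-1, 4, -1, 4)

Write a = (a_1, ..., a_4) in the standard basis. For each basis vector v_i, ℓ(v_i) = <v_i, a> is a linear equation in the a_j's. Collect the n equations into a matrix system V a = ℓ, where row i of V is v_i (expressed in the standard basis). Since V is invertible (lower-triangular with 1s on the diagonal, up to permutation), solve by back-substitution:
  V =
[[1, 0, 0, 0],
 [1, 1, 0, 0],
 [-1, 1, 0, 1],
 [-1, 1, 1, 0]]
  V a = (-1, 3, 9, 4)
Solving gives a = (-1, 4, -1, 4).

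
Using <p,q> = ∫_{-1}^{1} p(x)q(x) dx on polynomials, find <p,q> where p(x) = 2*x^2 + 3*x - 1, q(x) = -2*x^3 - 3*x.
<p,q> = -42/5

Expand the product: p(x)·q(x) = -4*x^5 - 6*x^4 - 4*x^3 - 9*x^2 + 3*x.
∫_{-1}^{1} of each monomial x^k gives [2/(k+1) if k even, 0 if k odd]. Integrating term-by-term (or equivalently evaluating the antiderivative F(x) = -2*x^6/3 - 6*x^5/5 - x^4 - 3*x^3 + 3*x^2/2 at the endpoints):
  F(1) − F(−1) = -131/30 − (121/30) = -42/5.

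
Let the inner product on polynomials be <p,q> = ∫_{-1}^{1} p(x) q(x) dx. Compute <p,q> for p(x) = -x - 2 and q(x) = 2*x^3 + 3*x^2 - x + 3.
<p,q> = -242/15

Expand the product: p(x)·q(x) = -2*x^4 - 7*x^3 - 5*x^2 - x - 6.
∫_{-1}^{1} of each monomial x^k gives [2/(k+1) if k even, 0 if k odd]. Integrating term-by-term (or equivalently evaluating the antiderivative F(x) = -2*x^5/5 - 7*x^4/4 - 5*x^3/3 - x^2/2 - 6*x at the endpoints):
  F(1) − F(−1) = -619/60 − (349/60) = -242/15.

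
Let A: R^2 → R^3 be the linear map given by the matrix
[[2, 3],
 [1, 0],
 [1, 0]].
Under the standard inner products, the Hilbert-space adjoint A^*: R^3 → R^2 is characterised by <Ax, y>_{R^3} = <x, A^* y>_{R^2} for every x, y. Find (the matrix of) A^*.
A^* = A^T =
[[2, 1, 1],
 [3, 0, 0]]

For real matrices with standard dot products, the defining identity <Ax, y> = <x, A^* y> gives (Ax)^T y = x^T (A^*) y, i.e. x^T A^T y = x^T (A^*) y. Since this holds for all x, y, we must have A^* = A^T. Therefore
A^* =
[[2, 1, 1],
 [3, 0, 0]].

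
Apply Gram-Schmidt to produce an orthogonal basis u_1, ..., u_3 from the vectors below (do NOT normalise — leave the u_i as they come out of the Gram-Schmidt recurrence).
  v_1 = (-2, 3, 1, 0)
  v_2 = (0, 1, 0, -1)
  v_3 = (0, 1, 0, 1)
Orthogonal basis:
  u_1 = (-2, 3, 1, 0)
  u_2 = (3/7, 5/14, -3/14, -1)
  u_3 = (12/19, 10/19, -6/19, 10/19)

Apply the Gram-Schmidt recurrence
  u_1 = v_1
  u_i = v_i − Σ_{j<i} ((v_i · u_j) / (u_j · u_j)) · u_j.

Step by step this gives:
  u_1 = (-2, 3, 1, 0)
  u_2 = (3/7, 5/14, -3/14, -1)
  u_3 = (12/19, 10/19, -6/19, 10/19)

Orthogonality check:
  u_2 · u_1 = 0 (should be 0)
  u_3 · u_1 = 0 (should be 0)
  u_3 · u_2 = 0 (should be 0)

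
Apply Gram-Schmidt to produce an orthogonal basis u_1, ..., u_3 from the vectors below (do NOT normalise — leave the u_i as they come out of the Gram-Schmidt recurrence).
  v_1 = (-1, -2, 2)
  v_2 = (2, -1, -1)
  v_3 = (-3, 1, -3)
Orthogonal basis:
  u_1 = (-1, -2, 2)
  u_2 = (16/9, -13/9, -5/9)
  u_3 = (-48/25, -36/25, -12/5)

Apply the Gram-Schmidt recurrence
  u_1 = v_1
  u_i = v_i − Σ_{j<i} ((v_i · u_j) / (u_j · u_j)) · u_j.

Step by step this gives:
  u_1 = (-1, -2, 2)
  u_2 = (16/9, -13/9, -5/9)
  u_3 = (-48/25, -36/25, -12/5)

Orthogonality check:
  u_2 · u_1 = 0 (should be 0)
  u_3 · u_1 = 0 (should be 0)
  u_3 · u_2 = 0 (should be 0)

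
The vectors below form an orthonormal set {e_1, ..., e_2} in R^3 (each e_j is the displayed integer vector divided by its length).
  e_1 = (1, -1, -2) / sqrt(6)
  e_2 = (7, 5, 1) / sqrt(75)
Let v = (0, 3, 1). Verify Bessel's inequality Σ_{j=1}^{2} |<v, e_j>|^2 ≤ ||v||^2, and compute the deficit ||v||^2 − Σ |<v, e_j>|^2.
Σ |<v, e_j>|^2 = 379/50; ||v||^2 = 10; deficit = 121/50

Write each e_j = u_j / sqrt(<u_j, u_j>) where u_j is the displayed integer vector. Then <v, e_j> = <v, u_j> / sqrt(<u_j, u_j>), so |<v, e_j>|^2 = <v, u_j>^2 / <u_j, u_j>.
Coefficients: <v, e_1> = -5/sqrt(6), <v, e_2> = 16/sqrt(75).
Square and sum: Σ |<v, e_j>|^2 = 379/50.
Compute ||v||^2 = v·v = 10.
Deficit = 10 − 379/50 = 121/50 ≥ 0, confirming Bessel's inequality. (The deficit equals ||v − Σ <v,e_j> e_j||^2, the squared distance from v to span{e_j}.)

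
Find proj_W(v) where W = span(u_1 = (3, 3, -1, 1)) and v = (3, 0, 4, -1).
proj_W(v) = (3/5, 3/5, -1/5, 1/5)

Set up U = [u_1 | ... | u_1] ∈ R^(4×1). The projector onto W = col(U) is P = U (U^T U)^(-1) U^T.
Compute U^T U =
  [20],
and U^T v = (4).
Solve U^T U · c = U^T v for the coefficients: c = (1/5). The projection is proj_W(v) = U c.
Check: (v - proj_W(v)) · u_1 = 0  (should be 0).
Result: proj_W(v) = (3/5, 3/5, -1/5, 1/5).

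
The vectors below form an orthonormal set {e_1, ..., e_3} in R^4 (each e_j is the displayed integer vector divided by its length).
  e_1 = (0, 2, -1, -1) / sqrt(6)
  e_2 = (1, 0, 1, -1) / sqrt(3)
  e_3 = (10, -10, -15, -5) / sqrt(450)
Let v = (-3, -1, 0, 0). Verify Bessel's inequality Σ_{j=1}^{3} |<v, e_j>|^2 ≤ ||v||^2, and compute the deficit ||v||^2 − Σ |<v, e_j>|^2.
Σ |<v, e_j>|^2 = 41/9; ||v||^2 = 10; deficit = 49/9

Write each e_j = u_j / sqrt(<u_j, u_j>) where u_j is the displayed integer vector. Then <v, e_j> = <v, u_j> / sqrt(<u_j, u_j>), so |<v, e_j>|^2 = <v, u_j>^2 / <u_j, u_j>.
Coefficients: <v, e_1> = -2/sqrt(6), <v, e_2> = -3/sqrt(3), <v, e_3> = -20/sqrt(450).
Square and sum: Σ |<v, e_j>|^2 = 41/9.
Compute ||v||^2 = v·v = 10.
Deficit = 10 − 41/9 = 49/9 ≥ 0, confirming Bessel's inequality. (The deficit equals ||v − Σ <v,e_j> e_j||^2, the squared distance from v to span{e_j}.)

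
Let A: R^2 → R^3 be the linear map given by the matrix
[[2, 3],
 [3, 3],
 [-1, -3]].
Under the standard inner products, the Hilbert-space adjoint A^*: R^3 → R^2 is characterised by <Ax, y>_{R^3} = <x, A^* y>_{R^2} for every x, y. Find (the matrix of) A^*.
A^* = A^T =
[[2, 3, -1],
 [3, 3, -3]]

For real matrices with standard dot products, the defining identity <Ax, y> = <x, A^* y> gives (Ax)^T y = x^T (A^*) y, i.e. x^T A^T y = x^T (A^*) y. Since this holds for all x, y, we must have A^* = A^T. Therefore
A^* =
[[2, 3, -1],
 [3, 3, -3]].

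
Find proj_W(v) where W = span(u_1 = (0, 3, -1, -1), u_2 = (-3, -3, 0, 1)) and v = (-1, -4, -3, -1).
proj_W(v) = (-222/109, -258/109, 12/109, 86/109)

Set up U = [u_1 | ... | u_2] ∈ R^(4×2). The projector onto W = col(U) is P = U (U^T U)^(-1) U^T.
Compute U^T U =
  [11, -10]
  [-10, 19],
and U^T v = (-8, 14).
Solve U^T U · c = U^T v for the coefficients: c = (-12/109, 74/109). The projection is proj_W(v) = U c.
Check: (v - proj_W(v)) · u_1 = 0  (should be 0).
Check: (v - proj_W(v)) · u_2 = 0  (should be 0).
Result: proj_W(v) = (-222/109, -258/109, 12/109, 86/109).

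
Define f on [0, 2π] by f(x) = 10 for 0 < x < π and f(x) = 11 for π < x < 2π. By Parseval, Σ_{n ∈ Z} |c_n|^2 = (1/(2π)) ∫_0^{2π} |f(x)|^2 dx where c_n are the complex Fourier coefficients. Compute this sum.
Σ |c_n|^2 = 221/2

Parseval equates the L^2 energy of f (normalised by 1/(2π)) with the ℓ^2 sum of its Fourier coefficients: (1/(2π)) ∫_0^{2π} |f|^2 = Σ |c_n|^2.
Compute the left side: (1/(2π)) [∫_0^π 10^2 dx + ∫_π^{2π} 11^2 dx] = (1/(2π)) · (100π + 121π) = (100 + 121)/2 = 221/2.
So Σ_{n ∈ Z} |c_n|^2 = 221/2.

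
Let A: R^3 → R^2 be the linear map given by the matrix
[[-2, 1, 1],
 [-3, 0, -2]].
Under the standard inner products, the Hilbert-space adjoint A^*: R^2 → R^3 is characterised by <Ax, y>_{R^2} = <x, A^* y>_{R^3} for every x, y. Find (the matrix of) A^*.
A^* = A^T =
[[-2, -3],
 [1, 0],
 [1, -2]]

For real matrices with standard dot products, the defining identity <Ax, y> = <x, A^* y> gives (Ax)^T y = x^T (A^*) y, i.e. x^T A^T y = x^T (A^*) y. Since this holds for all x, y, we must have A^* = A^T. Therefore
A^* =
[[-2, -3],
 [1, 0],
 [1, -2]].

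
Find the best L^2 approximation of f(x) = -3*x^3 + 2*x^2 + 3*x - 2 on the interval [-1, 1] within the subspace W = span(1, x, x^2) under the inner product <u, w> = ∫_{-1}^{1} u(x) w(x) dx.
g(x) = 2*x^2 + 6*x/5 - 2

The best approximation g ∈ W is the orthogonal projection of f onto W. Writing g = a_0 + a_1 x + a_2 x^2, the coefficients solve the normal equations G · a = b where
  G_{ij} = <φ_i, φ_j> and b_i = <f, φ_i>, with φ_0 = 1, φ_1 = x, φ_2 = x^2.
G =
  [2, 0, 2/3]
  [0, 2/3, 0]
  [2/3, 0, 2/5],
b = (-8/3, 4/5, -8/15).
Solving gives a_0 = -2, a_1 = 6/5, a_2 = 2, so
  g(x) = 2*x^2 + 6*x/5 - 2.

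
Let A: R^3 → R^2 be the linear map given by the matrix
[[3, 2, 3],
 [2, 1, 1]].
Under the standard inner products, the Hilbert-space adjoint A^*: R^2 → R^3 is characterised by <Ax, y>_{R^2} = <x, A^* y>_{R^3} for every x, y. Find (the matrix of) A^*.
A^* = A^T =
[[3, 2],
 [2, 1],
 [3, 1]]

For real matrices with standard dot products, the defining identity <Ax, y> = <x, A^* y> gives (Ax)^T y = x^T (A^*) y, i.e. x^T A^T y = x^T (A^*) y. Since this holds for all x, y, we must have A^* = A^T. Therefore
A^* =
[[3, 2],
 [2, 1],
 [3, 1]].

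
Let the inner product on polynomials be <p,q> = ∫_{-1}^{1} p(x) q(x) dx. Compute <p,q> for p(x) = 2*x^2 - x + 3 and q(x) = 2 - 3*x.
<p,q> = 50/3

Expand the product: p(x)·q(x) = -6*x^3 + 7*x^2 - 11*x + 6.
∫_{-1}^{1} of each monomial x^k gives [2/(k+1) if k even, 0 if k odd]. Integrating term-by-term (or equivalently evaluating the antiderivative F(x) = -3*x^4/2 + 7*x^3/3 - 11*x^2/2 + 6*x at the endpoints):
  F(1) − F(−1) = 4/3 − (-46/3) = 50/3.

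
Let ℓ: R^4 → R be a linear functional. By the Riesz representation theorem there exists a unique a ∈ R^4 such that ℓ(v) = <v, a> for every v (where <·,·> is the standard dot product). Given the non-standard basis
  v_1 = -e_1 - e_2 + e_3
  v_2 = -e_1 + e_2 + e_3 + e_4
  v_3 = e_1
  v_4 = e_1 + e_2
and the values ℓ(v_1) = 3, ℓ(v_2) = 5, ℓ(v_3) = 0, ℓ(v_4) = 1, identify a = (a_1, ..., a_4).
a = (0, 1, 4, 0)

Write a = (a_1, ..., a_4) in the standard basis. For each basis vector v_i, ℓ(v_i) = <v_i, a> is a linear equation in the a_j's. Collect the n equations into a matrix system V a = ℓ, where row i of V is v_i (expressed in the standard basis). Since V is invertible (lower-triangular with 1s on the diagonal, up to permutation), solve by back-substitution:
  V =
[[-1, -1, 1, 0],
 [-1, 1, 1, 1],
 [1, 0, 0, 0],
 [1, 1, 0, 0]]
  V a = (3, 5, 0, 1)
Solving gives a = (0, 1, 4, 0).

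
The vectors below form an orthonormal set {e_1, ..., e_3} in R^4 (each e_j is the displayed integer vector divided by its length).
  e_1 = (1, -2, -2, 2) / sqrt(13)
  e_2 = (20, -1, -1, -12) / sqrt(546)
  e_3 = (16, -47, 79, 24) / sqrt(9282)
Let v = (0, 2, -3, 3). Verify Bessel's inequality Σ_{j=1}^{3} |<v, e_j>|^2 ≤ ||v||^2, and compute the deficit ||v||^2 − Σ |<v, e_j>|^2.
Σ |<v, e_j>|^2 = 3181/221; ||v||^2 = 22; deficit = 1681/221

Write each e_j = u_j / sqrt(<u_j, u_j>) where u_j is the displayed integer vector. Then <v, e_j> = <v, u_j> / sqrt(<u_j, u_j>), so |<v, e_j>|^2 = <v, u_j>^2 / <u_j, u_j>.
Coefficients: <v, e_1> = 8/sqrt(13), <v, e_2> = -35/sqrt(546), <v, e_3> = -259/sqrt(9282).
Square and sum: Σ |<v, e_j>|^2 = 3181/221.
Compute ||v||^2 = v·v = 22.
Deficit = 22 − 3181/221 = 1681/221 ≥ 0, confirming Bessel's inequality. (The deficit equals ||v − Σ <v,e_j> e_j||^2, the squared distance from v to span{e_j}.)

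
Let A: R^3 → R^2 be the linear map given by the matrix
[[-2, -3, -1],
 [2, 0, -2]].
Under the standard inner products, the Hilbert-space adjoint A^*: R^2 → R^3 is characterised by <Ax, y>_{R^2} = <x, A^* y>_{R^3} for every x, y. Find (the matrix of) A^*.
A^* = A^T =
[[-2, 2],
 [-3, 0],
 [-1, -2]]

For real matrices with standard dot products, the defining identity <Ax, y> = <x, A^* y> gives (Ax)^T y = x^T (A^*) y, i.e. x^T A^T y = x^T (A^*) y. Since this holds for all x, y, we must have A^* = A^T. Therefore
A^* =
[[-2, 2],
 [-3, 0],
 [-1, -2]].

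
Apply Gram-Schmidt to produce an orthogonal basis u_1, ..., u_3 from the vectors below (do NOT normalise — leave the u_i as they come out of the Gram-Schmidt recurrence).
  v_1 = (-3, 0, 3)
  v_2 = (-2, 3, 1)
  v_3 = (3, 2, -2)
Orthogonal basis:
  u_1 = (-3, 0, 3)
  u_2 = (-1/2, 3, -1/2)
  u_3 = (15/19, 5/19, 15/19)

Apply the Gram-Schmidt recurrence
  u_1 = v_1
  u_i = v_i − Σ_{j<i} ((v_i · u_j) / (u_j · u_j)) · u_j.

Step by step this gives:
  u_1 = (-3, 0, 3)
  u_2 = (-1/2, 3, -1/2)
  u_3 = (15/19, 5/19, 15/19)

Orthogonality check:
  u_2 · u_1 = 0 (should be 0)
  u_3 · u_1 = 0 (should be 0)
  u_3 · u_2 = 0 (should be 0)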